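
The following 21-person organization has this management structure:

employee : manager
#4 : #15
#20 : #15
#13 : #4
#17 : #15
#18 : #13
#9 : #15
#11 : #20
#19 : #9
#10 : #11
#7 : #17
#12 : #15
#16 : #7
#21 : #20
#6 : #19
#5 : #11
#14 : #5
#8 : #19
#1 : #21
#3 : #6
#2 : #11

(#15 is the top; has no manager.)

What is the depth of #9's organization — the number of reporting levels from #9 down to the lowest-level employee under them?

3

The longest chain under #9 runs #9 → #19 → #6 → #3, which is 3 levels below #9.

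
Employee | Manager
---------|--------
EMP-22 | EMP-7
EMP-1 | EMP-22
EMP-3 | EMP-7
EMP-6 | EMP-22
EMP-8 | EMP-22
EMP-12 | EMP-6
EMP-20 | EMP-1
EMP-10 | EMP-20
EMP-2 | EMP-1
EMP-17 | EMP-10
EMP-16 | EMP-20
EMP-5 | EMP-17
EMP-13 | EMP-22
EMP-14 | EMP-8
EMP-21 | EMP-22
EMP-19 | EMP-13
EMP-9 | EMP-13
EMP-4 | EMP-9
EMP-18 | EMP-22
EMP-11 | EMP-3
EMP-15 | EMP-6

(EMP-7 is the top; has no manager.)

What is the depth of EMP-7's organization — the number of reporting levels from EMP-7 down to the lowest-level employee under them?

6

The longest chain under EMP-7 runs EMP-7 → EMP-22 → EMP-1 → EMP-20 → EMP-10 → EMP-17 → EMP-5, which is 6 levels below EMP-7.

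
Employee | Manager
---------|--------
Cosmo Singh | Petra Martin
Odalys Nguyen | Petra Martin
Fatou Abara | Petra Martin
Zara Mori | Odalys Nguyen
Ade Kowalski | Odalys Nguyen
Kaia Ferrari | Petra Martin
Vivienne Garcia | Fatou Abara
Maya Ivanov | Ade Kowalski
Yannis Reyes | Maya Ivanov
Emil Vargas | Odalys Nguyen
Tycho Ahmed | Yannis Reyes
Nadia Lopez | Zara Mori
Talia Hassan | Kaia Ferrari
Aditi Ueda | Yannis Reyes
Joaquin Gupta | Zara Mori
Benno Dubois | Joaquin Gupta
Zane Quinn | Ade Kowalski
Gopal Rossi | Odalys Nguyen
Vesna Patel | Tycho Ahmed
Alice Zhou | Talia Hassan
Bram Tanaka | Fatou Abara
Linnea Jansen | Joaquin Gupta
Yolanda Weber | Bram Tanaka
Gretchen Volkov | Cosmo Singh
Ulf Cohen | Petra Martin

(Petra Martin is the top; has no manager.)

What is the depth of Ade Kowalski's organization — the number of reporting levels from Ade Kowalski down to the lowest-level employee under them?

4

The longest chain under Ade Kowalski runs Ade Kowalski → Maya Ivanov → Yannis Reyes → Tycho Ahmed → Vesna Patel, which is 4 levels below Ade Kowalski.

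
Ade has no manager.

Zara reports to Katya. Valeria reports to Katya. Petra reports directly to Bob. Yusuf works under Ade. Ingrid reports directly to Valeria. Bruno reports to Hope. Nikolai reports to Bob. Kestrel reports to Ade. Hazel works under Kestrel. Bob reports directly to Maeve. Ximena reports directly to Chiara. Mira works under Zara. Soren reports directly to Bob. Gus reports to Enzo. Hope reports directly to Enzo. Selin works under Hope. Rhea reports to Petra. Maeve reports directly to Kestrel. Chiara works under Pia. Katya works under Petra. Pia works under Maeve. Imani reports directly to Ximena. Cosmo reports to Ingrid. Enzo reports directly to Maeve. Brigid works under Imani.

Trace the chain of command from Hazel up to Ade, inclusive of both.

Hazel reports to Kestrel. Kestrel reports to Ade. Ade is at the top.

Hazel -> Kestrel -> Ade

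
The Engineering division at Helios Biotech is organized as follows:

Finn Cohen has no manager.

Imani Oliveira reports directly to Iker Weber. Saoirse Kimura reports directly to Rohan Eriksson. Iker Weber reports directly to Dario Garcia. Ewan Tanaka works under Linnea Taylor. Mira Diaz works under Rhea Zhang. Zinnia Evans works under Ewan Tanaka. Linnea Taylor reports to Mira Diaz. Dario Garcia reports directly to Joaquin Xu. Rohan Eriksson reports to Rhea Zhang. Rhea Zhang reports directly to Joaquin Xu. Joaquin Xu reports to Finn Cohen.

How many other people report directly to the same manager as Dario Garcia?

Dario Garcia reports to Joaquin Xu. Joaquin Xu's other direct reports are Rhea Zhang — 1 peer.

1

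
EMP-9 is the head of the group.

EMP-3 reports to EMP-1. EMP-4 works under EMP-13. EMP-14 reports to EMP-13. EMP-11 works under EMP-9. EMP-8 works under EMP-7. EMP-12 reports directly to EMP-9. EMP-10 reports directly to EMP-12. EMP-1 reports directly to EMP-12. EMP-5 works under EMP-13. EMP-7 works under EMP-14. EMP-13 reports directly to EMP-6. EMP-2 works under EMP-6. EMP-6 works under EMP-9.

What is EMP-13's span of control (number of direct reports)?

3

EMP-13 directly manages EMP-4, EMP-14, EMP-5. That is 3 direct reports.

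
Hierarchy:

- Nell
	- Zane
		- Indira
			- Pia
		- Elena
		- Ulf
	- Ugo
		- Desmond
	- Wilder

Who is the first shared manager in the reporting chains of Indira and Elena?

Zane

Indira's chain of managers is Zane, Nell. Elena's chain of managers is Zane, Nell. The first manager that appears in both chains is Zane.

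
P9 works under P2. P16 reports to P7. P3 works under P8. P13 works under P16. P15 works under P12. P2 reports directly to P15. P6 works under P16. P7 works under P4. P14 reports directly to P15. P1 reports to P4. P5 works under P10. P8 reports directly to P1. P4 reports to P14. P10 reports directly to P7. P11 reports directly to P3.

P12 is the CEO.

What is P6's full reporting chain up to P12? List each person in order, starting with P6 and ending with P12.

P6 -> P16 -> P7 -> P4 -> P14 -> P15 -> P12

P6 reports to P16. P16 reports to P7. P7 reports to P4. P4 reports to P14. P14 reports to P15. P15 reports to P12. P12 is at the top.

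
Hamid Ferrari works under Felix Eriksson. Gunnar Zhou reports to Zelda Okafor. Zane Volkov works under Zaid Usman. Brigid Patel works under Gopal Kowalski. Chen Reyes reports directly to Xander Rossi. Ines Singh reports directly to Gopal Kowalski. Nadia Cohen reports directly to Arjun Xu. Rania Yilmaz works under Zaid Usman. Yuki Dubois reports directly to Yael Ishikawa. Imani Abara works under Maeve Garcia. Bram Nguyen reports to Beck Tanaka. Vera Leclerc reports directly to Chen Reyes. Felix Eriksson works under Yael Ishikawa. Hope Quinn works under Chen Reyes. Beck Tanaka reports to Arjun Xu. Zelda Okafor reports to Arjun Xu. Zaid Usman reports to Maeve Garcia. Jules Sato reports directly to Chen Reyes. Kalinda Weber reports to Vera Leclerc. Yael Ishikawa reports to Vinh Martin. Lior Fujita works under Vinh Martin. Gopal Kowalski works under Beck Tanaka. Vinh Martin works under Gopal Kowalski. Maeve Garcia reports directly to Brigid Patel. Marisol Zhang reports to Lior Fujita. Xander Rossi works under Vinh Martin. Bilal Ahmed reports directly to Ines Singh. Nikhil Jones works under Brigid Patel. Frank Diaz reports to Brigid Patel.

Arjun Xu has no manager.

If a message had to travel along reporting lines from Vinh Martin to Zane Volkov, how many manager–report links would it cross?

Vinh Martin is 1 level below Gopal Kowalski, and Zane Volkov is 4 levels below Gopal Kowalski (their lowest common manager). The shortest path runs up from Vinh Martin to Gopal Kowalski and back down to Zane Volkov: 1 + 4 = 5 links.

5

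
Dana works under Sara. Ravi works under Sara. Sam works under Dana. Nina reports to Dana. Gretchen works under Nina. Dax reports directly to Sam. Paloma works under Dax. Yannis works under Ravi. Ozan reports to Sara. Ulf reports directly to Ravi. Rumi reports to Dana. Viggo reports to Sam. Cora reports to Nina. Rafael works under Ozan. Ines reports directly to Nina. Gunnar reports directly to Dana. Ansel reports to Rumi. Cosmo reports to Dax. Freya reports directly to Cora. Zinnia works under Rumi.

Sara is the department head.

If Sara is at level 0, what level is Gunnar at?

Chain from Gunnar up to Sara: Gunnar → Dana → Sara. That is 2 steps up, so Gunnar is 2 levels below Sara.

2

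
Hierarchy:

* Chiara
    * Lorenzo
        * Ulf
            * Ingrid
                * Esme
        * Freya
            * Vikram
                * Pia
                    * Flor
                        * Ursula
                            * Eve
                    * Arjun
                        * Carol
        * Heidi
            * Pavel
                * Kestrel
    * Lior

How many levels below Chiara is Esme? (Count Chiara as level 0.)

4

Chain from Esme up to Chiara: Esme → Ingrid → Ulf → Lorenzo → Chiara. That is 4 steps up, so Esme is 4 levels below Chiara.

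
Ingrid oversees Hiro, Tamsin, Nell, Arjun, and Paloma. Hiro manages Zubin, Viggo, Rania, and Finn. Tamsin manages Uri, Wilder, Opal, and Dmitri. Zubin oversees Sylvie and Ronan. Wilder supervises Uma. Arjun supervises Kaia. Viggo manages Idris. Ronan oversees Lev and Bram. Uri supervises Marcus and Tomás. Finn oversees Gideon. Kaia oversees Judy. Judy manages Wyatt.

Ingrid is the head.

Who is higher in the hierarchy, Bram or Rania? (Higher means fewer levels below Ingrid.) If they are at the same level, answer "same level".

Rania

Bram is 4 levels below Ingrid; Rania is 2. Rania is higher.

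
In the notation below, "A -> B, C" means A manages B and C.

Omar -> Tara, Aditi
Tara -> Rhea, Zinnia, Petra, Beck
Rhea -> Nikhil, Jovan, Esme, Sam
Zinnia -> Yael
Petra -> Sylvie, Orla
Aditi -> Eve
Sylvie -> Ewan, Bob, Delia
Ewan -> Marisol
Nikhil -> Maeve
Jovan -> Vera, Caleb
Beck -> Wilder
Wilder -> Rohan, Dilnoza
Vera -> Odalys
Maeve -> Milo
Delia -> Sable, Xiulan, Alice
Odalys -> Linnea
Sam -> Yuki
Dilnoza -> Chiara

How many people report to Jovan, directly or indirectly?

Jovan directly manages Vera, Caleb. Under Vera: Odalys, Linnea (2). Caleb has no reports. So Jovan's organization is 2 direct reports plus everyone under them: 3 + 1 = 4.

4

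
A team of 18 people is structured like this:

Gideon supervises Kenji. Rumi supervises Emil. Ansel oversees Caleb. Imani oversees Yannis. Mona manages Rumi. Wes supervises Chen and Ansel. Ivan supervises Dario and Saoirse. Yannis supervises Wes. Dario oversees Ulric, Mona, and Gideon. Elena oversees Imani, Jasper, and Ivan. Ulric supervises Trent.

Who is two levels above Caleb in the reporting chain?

Caleb reports to Ansel, and Ansel reports to Wes. So Caleb's skip-level manager is Wes.

Wes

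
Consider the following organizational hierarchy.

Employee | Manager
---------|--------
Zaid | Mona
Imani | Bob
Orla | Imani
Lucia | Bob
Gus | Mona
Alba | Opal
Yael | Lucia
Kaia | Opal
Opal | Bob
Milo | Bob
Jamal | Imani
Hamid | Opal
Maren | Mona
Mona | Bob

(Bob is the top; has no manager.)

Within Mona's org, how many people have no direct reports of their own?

The people in Mona's organization with no one reporting to them are Maren, Zaid, Gus. That is 3.

3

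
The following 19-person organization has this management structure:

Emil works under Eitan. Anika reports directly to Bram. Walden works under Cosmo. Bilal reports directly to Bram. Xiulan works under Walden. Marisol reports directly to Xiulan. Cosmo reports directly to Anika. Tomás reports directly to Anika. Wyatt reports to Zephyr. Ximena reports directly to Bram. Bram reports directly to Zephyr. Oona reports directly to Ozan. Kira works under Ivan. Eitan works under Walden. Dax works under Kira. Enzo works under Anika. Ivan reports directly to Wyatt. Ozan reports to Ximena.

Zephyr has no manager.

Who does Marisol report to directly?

Marisol reports directly to Xiulan.

Xiulan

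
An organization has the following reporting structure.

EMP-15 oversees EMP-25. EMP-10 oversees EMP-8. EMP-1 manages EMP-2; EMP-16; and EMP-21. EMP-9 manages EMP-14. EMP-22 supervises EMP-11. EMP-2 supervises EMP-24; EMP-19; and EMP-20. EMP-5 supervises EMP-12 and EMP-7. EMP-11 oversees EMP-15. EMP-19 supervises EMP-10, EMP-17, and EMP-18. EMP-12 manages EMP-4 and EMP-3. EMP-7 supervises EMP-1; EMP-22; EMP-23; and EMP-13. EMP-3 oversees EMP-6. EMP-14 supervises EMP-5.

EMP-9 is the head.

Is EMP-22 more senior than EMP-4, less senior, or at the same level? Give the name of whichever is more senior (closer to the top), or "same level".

Both EMP-22 and EMP-4 are 4 levels below EMP-9.

same level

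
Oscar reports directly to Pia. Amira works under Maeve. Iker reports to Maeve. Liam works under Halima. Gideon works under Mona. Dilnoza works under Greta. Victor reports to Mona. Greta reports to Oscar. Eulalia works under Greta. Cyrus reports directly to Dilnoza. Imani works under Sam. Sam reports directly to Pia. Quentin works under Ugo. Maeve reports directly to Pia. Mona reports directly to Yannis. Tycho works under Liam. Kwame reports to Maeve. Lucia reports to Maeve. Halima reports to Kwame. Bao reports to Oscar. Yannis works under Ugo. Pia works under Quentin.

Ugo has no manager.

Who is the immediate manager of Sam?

Sam reports directly to Pia.

Pia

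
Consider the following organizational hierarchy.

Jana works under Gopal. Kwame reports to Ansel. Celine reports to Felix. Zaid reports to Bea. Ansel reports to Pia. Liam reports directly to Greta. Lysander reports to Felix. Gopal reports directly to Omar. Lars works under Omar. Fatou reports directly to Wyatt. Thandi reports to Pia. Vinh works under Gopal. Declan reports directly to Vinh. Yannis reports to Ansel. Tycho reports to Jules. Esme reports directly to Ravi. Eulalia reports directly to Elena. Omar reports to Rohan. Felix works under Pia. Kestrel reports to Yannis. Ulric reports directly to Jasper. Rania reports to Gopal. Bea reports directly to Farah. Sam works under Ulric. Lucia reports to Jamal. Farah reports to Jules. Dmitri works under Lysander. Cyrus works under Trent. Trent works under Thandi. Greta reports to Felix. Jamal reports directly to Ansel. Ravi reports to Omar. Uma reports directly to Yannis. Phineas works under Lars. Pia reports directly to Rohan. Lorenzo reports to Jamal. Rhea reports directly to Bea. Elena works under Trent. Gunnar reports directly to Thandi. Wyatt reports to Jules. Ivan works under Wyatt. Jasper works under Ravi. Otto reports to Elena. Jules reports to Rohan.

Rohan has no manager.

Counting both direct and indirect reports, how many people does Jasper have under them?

Jasper directly manages Ulric. Under Ulric: Sam (1). That's 2 in total.

2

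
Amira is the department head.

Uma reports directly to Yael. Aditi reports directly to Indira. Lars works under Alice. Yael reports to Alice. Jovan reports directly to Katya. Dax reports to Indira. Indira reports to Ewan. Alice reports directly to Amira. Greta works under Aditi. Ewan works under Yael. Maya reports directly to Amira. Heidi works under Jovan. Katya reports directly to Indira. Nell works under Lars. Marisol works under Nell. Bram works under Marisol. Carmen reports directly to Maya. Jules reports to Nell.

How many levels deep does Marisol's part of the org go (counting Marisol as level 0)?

The longest chain under Marisol runs Marisol → Bram, which is 1 level below Marisol.

1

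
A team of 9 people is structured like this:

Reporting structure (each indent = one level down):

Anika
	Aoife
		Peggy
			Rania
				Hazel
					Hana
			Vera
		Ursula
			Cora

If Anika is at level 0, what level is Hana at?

5

Chain from Hana up to Anika: Hana → Hazel → Rania → Peggy → Aoife → Anika. That is 5 steps up, so Hana is 5 levels below Anika.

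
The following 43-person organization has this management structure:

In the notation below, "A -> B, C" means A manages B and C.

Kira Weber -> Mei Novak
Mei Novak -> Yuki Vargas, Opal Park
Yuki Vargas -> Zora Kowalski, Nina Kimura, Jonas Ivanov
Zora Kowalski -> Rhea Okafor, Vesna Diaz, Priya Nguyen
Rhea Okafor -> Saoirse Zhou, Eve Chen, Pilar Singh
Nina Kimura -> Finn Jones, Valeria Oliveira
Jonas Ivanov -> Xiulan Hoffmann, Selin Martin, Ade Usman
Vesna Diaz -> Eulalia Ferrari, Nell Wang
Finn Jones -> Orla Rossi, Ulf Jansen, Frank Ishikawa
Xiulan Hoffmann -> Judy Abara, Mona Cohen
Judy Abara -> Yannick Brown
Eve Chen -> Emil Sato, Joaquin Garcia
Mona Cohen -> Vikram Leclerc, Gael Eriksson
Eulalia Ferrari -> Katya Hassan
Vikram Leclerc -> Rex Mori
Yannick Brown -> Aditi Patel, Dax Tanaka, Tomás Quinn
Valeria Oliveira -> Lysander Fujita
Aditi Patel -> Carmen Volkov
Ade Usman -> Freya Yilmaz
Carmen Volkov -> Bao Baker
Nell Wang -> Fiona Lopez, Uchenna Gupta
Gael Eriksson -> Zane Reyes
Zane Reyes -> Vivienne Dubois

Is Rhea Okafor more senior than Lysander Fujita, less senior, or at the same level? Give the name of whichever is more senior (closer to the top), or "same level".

Rhea Okafor is 4 levels below Kira Weber; Lysander Fujita is 5. Rhea Okafor is higher.

Rhea Okafor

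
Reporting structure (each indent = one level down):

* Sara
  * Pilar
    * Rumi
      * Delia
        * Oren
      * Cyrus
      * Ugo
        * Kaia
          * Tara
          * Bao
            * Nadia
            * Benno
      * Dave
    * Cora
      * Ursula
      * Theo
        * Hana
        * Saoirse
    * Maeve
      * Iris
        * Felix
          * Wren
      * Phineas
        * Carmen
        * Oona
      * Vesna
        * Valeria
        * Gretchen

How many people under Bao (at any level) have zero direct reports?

The people in Bao's organization with no one reporting to them are Benno, Nadia. That is 2.

2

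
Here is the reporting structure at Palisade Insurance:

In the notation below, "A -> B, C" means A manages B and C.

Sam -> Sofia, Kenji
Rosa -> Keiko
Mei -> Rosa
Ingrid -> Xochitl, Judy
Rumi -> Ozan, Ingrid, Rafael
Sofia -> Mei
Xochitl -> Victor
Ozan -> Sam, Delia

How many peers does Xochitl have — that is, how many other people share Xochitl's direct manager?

Xochitl reports to Ingrid. Ingrid's other direct reports are Judy — 1 peer.

1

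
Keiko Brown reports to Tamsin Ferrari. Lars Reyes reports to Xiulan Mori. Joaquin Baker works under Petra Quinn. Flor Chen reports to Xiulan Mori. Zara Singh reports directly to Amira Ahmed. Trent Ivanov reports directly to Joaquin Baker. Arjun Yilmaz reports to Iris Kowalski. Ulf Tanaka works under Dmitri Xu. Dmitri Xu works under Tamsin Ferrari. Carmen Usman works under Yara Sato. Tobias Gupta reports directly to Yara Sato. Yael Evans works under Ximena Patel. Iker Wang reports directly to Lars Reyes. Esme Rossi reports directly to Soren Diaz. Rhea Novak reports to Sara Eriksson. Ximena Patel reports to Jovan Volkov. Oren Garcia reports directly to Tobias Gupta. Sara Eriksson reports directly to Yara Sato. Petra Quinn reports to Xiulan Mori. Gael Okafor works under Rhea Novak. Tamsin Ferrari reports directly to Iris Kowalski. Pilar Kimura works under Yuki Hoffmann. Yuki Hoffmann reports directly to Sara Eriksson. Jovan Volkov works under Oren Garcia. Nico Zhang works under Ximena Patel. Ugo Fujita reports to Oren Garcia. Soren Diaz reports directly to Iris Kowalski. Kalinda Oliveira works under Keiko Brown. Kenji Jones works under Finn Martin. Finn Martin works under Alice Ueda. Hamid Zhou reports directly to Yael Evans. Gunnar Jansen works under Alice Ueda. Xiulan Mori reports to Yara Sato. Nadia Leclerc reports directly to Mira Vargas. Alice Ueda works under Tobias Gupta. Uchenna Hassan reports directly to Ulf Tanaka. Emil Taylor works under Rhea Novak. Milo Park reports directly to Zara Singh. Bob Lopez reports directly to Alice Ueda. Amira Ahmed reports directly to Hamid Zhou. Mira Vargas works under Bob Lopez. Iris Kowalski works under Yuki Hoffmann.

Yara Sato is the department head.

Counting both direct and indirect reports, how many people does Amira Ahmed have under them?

2

Amira Ahmed directly manages Zara Singh. Under Zara Singh: Milo Park (1). That's 2 in total.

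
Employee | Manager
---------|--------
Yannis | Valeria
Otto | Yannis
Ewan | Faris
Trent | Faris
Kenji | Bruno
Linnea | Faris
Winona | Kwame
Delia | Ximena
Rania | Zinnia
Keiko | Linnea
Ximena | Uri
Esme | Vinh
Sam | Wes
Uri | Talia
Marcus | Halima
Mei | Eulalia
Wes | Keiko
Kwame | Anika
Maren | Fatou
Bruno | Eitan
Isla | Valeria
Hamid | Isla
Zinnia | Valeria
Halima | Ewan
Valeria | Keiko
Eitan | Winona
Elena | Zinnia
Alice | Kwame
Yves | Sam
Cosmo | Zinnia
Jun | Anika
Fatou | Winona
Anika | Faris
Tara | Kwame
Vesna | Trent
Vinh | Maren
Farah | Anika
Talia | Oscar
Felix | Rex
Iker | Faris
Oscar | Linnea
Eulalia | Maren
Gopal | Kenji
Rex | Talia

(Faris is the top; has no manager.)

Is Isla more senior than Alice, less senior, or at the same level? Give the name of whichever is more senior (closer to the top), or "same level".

Alice

Isla is 4 levels below Faris; Alice is 3. Alice is higher.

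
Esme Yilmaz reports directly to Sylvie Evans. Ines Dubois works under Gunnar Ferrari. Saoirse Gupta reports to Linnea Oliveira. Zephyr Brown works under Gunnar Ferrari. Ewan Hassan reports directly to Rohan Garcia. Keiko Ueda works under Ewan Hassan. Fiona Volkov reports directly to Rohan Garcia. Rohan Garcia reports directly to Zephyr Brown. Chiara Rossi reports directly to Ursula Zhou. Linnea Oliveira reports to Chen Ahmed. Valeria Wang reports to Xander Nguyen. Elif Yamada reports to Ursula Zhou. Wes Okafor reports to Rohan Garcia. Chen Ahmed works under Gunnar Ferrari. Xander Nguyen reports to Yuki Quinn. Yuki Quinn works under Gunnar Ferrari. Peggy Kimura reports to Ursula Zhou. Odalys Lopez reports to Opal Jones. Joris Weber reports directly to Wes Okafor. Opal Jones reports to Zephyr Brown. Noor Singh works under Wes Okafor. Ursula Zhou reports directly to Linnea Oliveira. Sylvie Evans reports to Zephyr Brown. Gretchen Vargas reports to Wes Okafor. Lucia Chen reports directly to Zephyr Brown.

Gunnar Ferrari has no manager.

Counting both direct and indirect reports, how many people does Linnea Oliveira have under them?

Linnea Oliveira directly manages Ursula Zhou, Saoirse Gupta. Under Ursula Zhou: Elif Yamada, Peggy Kimura, Chiara Rossi (3). Saoirse Gupta has no reports. So Linnea Oliveira's organization is 2 direct reports plus everyone under them: 4 + 1 = 5.

5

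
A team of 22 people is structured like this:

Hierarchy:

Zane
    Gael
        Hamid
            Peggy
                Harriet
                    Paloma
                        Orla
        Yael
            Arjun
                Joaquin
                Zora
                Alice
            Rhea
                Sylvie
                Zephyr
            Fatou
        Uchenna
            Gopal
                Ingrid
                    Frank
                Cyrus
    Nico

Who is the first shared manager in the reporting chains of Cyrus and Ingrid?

Gopal

Cyrus's chain of managers is Gopal, Uchenna, Gael, Zane. Ingrid's chain of managers is Gopal, Uchenna, Gael, Zane. The first manager that appears in both chains is Gopal.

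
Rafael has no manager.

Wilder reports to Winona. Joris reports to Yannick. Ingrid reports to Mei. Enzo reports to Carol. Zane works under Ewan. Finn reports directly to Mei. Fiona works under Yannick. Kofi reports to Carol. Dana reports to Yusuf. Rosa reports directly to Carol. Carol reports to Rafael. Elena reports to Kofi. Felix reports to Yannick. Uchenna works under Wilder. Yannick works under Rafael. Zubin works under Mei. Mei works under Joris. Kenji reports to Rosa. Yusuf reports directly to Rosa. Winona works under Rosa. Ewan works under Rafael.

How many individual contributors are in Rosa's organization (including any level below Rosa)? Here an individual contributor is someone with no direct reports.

3

The people in Rosa's organization with no one reporting to them are Dana, Kenji, Uchenna. That is 3.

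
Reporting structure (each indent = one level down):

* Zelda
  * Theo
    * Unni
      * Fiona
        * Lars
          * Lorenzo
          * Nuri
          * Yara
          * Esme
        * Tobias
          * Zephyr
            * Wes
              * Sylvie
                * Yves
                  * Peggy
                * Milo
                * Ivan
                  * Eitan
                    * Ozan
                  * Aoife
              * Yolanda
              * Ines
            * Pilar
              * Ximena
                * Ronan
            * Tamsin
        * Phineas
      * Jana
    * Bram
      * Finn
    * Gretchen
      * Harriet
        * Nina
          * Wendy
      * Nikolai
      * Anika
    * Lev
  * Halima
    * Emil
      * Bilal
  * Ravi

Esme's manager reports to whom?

Esme reports to Lars, and Lars reports to Fiona. So Esme's skip-level manager is Fiona.

Fiona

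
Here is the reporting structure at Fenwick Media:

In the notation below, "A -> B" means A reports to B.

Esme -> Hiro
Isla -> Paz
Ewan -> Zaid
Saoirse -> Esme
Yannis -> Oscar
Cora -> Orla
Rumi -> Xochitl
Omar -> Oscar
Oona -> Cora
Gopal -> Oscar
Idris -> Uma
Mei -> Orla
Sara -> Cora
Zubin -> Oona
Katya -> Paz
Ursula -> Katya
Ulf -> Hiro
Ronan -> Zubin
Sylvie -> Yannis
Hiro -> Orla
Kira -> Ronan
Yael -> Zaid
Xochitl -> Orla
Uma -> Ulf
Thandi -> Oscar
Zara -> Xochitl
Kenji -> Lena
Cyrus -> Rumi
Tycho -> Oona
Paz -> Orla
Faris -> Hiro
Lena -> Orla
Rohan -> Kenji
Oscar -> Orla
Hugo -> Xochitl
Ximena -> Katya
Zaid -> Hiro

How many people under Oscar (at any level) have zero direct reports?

The people in Oscar's organization with no one reporting to them are Thandi, Gopal, Omar, Sylvie. That is 4.

4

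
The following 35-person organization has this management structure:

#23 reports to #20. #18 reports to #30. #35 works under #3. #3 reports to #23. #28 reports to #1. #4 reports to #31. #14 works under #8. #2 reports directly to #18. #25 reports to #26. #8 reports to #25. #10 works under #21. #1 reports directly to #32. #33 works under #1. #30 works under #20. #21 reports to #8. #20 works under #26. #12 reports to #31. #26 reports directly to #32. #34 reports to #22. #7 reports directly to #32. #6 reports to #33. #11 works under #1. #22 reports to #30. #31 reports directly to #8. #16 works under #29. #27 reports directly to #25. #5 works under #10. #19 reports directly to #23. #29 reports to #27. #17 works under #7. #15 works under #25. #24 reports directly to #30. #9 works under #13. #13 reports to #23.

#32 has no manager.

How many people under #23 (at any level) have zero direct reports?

The people in #23's organization with no one reporting to them are #19, #9, #35. That is 3.

3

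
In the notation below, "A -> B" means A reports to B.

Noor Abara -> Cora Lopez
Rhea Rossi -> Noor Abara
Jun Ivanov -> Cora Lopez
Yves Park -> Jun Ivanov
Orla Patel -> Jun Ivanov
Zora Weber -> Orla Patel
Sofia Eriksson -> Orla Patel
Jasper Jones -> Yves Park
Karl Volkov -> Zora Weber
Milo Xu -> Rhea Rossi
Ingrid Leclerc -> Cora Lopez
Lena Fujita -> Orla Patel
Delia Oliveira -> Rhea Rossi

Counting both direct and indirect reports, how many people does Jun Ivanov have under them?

Jun Ivanov directly manages Yves Park, Orla Patel. Under Yves Park: Jasper Jones (1). Under Orla Patel: Lena Fujita, Sofia Eriksson, Zora Weber, Karl Volkov (4). So Jun Ivanov's organization is 2 direct reports plus everyone under them: 2 + 5 = 7.

7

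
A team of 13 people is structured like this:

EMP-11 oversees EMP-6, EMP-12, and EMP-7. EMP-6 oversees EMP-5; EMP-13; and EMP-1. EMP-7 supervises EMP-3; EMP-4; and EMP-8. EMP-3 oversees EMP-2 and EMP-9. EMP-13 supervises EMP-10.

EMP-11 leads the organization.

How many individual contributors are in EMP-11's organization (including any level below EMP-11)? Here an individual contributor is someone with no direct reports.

The people in EMP-11's organization with no one reporting to them are EMP-8, EMP-4, EMP-9, EMP-2, EMP-12, EMP-5, EMP-10, EMP-1. That is 8.

8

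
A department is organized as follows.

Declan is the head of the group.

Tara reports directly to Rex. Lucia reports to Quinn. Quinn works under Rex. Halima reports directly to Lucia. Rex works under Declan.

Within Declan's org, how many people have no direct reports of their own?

The people in Declan's organization with no one reporting to them are Tara, Halima. That is 2.

2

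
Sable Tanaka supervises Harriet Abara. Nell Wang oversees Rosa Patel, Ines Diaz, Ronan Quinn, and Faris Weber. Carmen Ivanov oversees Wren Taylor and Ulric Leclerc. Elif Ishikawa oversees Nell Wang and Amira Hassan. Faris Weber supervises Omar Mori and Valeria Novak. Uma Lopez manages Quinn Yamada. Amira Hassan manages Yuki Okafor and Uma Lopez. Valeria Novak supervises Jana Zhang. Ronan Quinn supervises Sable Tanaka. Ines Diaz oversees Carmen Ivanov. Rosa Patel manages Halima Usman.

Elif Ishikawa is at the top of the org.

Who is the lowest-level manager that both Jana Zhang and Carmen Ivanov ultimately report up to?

Jana Zhang's chain of managers is Valeria Novak, Faris Weber, Nell Wang, Elif Ishikawa. Carmen Ivanov's chain of managers is Ines Diaz, Nell Wang, Elif Ishikawa. The first manager that appears in both chains is Nell Wang.

Nell Wang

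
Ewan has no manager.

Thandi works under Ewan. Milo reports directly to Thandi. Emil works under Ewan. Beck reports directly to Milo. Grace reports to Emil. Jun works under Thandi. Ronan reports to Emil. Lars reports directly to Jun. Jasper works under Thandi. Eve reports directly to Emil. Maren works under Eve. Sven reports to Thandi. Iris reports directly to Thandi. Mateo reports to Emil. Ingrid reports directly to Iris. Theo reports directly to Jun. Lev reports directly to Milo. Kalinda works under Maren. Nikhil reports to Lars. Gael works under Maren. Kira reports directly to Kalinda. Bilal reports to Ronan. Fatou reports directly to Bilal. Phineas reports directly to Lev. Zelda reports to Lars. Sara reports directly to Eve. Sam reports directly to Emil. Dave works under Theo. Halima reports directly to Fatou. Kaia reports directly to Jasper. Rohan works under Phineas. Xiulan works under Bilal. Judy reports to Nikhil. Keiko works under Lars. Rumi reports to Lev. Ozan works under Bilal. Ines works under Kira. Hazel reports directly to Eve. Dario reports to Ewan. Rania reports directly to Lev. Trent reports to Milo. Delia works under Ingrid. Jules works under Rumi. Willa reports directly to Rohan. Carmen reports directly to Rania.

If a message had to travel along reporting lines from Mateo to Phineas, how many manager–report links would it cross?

Mateo is 2 levels below Ewan, and Phineas is 4 levels below Ewan (their lowest common manager). The shortest path runs up from Mateo to Ewan and back down to Phineas: 2 + 4 = 6 links.

6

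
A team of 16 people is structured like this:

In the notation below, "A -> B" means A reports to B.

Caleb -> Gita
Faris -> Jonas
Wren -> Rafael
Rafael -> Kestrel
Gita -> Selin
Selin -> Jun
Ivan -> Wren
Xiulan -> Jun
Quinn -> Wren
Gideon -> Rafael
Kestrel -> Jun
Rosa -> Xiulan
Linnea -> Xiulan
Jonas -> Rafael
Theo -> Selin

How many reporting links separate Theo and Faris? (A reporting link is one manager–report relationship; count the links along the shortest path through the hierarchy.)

6

Theo is 2 levels below Jun, and Faris is 4 levels below Jun (their lowest common manager). The shortest path runs up from Theo to Jun and back down to Faris: 2 + 4 = 6 links.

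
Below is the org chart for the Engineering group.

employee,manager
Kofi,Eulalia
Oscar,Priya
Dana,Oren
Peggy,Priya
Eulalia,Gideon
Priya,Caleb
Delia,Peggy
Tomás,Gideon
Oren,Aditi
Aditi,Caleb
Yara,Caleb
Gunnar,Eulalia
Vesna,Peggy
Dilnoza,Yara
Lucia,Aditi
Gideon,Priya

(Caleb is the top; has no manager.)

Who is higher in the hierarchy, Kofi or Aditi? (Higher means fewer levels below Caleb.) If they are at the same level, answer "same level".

Kofi is 4 levels below Caleb; Aditi is 1. Aditi is higher.

Aditi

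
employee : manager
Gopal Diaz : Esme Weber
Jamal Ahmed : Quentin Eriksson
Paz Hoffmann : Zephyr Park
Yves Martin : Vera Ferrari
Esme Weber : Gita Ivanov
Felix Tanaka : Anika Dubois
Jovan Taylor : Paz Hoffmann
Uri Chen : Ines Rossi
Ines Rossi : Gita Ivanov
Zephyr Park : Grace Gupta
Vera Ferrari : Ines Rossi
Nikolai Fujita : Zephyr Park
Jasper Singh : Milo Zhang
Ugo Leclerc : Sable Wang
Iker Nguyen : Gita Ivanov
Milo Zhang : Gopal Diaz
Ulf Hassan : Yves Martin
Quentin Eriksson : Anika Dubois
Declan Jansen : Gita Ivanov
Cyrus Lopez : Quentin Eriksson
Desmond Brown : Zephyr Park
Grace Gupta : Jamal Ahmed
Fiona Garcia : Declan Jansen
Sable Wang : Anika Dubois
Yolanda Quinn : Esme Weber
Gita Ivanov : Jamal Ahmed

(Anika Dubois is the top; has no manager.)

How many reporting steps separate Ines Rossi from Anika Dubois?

4

Chain from Ines Rossi up to Anika Dubois: Ines Rossi → Gita Ivanov → Jamal Ahmed → Quentin Eriksson → Anika Dubois. That is 4 steps up, so Ines Rossi is 4 levels below Anika Dubois.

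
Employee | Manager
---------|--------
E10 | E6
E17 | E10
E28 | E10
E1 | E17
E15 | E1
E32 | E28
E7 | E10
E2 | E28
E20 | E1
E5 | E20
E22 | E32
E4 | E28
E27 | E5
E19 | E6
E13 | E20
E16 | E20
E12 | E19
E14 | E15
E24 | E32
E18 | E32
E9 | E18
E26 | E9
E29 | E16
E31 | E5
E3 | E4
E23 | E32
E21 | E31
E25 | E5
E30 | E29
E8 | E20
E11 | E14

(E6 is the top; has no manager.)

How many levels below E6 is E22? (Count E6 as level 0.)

Chain from E22 up to E6: E22 → E32 → E28 → E10 → E6. That is 4 steps up, so E22 is 4 levels below E6.

4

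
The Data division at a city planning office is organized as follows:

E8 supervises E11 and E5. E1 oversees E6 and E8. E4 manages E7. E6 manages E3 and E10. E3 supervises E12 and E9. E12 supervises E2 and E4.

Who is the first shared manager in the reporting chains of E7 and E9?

E7's chain of managers is E4, E12, E3, E6, E1. E9's chain of managers is E3, E6, E1. The first manager that appears in both chains is E3.

E3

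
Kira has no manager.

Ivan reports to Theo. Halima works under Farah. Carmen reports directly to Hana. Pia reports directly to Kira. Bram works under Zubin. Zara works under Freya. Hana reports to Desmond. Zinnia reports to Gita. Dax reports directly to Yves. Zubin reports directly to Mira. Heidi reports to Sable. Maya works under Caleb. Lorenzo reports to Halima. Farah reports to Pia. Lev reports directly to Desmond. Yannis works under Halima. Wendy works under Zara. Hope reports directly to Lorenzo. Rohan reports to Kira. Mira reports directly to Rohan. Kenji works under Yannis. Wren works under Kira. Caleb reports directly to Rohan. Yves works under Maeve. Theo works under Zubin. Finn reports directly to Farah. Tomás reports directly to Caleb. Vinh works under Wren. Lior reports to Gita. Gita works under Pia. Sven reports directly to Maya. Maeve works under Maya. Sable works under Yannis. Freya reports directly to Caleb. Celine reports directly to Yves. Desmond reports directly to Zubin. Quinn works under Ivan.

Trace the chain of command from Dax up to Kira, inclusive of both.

Dax reports to Yves. Yves reports to Maeve. Maeve reports to Maya. Maya reports to Caleb. Caleb reports to Rohan. Rohan reports to Kira. Kira is at the top.

Dax -> Yves -> Maeve -> Maya -> Caleb -> Rohan -> Kira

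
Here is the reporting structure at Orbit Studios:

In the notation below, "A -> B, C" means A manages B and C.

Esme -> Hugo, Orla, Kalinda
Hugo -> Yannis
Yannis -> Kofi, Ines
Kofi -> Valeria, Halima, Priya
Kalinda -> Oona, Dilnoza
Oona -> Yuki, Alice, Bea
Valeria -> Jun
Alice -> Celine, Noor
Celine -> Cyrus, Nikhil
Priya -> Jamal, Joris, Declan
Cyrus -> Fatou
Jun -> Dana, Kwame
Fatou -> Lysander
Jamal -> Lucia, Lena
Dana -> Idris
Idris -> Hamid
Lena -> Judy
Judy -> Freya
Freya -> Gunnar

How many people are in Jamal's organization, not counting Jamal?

Jamal directly manages Lucia, Lena. Lucia has no reports. Under Lena: Judy, Freya, Gunnar (3). So Jamal's organization is 2 direct reports plus everyone under them: 1 + 4 = 5.

5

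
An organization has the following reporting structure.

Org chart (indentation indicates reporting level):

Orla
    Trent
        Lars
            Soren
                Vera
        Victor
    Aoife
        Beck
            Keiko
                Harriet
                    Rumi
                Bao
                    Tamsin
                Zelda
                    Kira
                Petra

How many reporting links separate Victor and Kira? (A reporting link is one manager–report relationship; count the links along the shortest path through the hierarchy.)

7

Victor is 2 levels below Orla, and Kira is 5 levels below Orla (their lowest common manager). The shortest path runs up from Victor to Orla and back down to Kira: 2 + 5 = 7 links.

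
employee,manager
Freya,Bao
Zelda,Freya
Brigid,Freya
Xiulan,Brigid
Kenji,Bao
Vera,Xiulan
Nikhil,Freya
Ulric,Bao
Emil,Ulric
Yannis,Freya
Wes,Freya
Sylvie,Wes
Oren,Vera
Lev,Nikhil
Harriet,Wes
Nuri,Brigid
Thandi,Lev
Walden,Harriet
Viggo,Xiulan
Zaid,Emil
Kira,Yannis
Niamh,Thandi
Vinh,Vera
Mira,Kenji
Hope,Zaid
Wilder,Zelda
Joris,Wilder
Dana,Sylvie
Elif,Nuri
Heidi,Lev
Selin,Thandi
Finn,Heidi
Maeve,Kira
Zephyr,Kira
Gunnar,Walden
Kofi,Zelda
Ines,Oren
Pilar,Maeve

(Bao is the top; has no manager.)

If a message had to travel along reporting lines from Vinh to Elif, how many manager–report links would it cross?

Vinh is 3 levels below Brigid, and Elif is 2 levels below Brigid (their lowest common manager). The shortest path runs up from Vinh to Brigid and back down to Elif: 3 + 2 = 5 links.

5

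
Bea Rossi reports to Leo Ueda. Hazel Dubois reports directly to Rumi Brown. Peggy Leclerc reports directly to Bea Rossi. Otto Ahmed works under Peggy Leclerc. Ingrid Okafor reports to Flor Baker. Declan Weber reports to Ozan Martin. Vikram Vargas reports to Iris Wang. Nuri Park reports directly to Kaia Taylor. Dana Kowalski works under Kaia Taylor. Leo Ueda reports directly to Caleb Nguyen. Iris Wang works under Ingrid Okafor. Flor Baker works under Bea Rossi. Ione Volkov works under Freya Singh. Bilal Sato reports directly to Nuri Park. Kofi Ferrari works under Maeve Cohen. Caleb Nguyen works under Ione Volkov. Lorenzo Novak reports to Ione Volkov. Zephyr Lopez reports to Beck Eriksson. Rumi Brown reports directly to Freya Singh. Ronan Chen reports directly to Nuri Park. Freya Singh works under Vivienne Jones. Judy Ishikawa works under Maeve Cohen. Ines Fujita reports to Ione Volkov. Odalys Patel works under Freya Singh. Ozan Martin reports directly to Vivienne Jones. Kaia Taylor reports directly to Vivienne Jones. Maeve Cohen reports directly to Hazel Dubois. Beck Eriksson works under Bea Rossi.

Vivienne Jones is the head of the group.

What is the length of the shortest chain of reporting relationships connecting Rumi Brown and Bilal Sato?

Rumi Brown is 2 levels below Vivienne Jones, and Bilal Sato is 3 levels below Vivienne Jones (their lowest common manager). The shortest path runs up from Rumi Brown to Vivienne Jones and back down to Bilal Sato: 2 + 3 = 5 links.

5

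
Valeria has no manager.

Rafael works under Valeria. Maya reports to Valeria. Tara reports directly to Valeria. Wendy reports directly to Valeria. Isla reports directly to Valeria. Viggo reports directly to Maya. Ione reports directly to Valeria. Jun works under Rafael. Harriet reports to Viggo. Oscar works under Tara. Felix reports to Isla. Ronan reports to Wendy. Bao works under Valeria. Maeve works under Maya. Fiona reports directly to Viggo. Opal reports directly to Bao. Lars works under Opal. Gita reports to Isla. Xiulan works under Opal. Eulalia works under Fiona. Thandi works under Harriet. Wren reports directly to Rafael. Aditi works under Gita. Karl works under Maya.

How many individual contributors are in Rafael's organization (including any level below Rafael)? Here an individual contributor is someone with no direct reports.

2

The people in Rafael's organization with no one reporting to them are Wren, Jun. That is 2.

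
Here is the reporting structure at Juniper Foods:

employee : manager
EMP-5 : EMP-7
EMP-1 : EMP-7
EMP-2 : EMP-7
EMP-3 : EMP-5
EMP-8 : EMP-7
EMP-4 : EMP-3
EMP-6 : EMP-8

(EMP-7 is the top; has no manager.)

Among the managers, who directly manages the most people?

Direct-report counts: EMP-7 has 4; EMP-8 has 1; EMP-5 has 1; EMP-3 has 1. The largest is 4, held by EMP-7.

EMP-7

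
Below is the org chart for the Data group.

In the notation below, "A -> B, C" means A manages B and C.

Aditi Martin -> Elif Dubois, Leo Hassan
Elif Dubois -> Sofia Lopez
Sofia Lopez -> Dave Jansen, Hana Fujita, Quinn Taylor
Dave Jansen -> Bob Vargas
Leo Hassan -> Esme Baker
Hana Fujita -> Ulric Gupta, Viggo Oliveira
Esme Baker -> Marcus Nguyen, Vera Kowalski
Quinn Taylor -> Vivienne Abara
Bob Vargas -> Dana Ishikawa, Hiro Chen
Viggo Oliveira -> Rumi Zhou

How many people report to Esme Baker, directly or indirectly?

Esme Baker directly manages Marcus Nguyen, Vera Kowalski. Marcus Nguyen has no reports. Vera Kowalski has no reports. So Esme Baker's organization is 2 direct reports plus everyone under them: 1 + 1 = 2.

2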